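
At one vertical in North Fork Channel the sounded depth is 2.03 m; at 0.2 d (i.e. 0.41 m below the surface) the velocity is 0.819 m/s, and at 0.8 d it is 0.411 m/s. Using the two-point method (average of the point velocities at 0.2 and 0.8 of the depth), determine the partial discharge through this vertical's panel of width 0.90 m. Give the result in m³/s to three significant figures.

v̄ = (0.819 + 0.411) / 2 = 0.6150 m/s
q = v̄ × d × w = 0.6150 × 2.03 × 0.90 = 1.124 m³/s

1.12 m³/s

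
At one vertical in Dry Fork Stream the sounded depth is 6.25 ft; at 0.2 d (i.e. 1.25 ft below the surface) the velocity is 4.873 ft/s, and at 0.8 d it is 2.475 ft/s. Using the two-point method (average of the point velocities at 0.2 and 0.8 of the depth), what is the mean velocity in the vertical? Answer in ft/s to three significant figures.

v̄ = (4.873 + 2.475) / 2 = 3.674 ft/s

3.67 ft/s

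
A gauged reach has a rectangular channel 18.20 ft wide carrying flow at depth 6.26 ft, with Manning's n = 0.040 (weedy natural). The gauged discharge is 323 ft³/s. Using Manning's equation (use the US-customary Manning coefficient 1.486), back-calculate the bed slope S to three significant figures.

A = b·y = 18.20 × 6.26 = 113.9 ft²
P = b + 2y = 18.20 + 2×6.26 = 30.72 ft
R = A/P = 113.9/30.72 = 3.709 ft
S = (Q·n / (1.486·A·R^(2/3)))² = (323×0.040 / (1.486×113.9×2.396))² = 0.001014

0.00101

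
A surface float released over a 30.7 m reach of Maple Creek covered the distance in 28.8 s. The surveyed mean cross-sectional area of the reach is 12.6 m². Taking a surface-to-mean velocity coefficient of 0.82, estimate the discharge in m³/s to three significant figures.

v_surface = L / t̄ = 30.7 / 28.8 = 1.066 m/s
v_mean = 0.82 × 1.066 = 0.8741 m/s
Q = A × v_mean = 12.6 × 0.8741 = 11.01 m³/s

11.0 m³/s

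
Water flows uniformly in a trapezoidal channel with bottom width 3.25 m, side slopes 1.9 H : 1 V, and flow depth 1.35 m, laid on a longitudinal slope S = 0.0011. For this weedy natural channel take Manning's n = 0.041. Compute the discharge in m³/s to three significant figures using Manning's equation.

5.78 m³/s

A = (b + z·y)·y = (3.25 + 1.9×1.35)×1.35 = 7.850 m²
P = b + 2y√(1+z²) = 3.25 + 2×1.35×√(1+1.9²) = 9.047 m
R = A/P = 7.850/9.047 = 0.8677 m
Q = (1/n)·A·R^(2/3)·S^(1/2) = (1/0.041) × 7.850 × 0.8677^(2/3) × 0.0011^(1/2) = 5.777 m³/s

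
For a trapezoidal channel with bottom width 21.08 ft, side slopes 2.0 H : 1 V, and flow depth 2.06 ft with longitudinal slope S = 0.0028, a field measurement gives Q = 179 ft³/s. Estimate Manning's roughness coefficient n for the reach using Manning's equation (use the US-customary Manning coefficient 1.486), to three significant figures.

A = (b + z·y)·y = (21.08 + 2.0×2.06)×2.06 = 51.91 ft²
P = b + 2y√(1+z²) = 21.08 + 2×2.06×√(1+2.0²) = 30.29 ft
R = A/P = 51.91/30.29 = 1.714 ft
n = (1.486/Q)·A·R^(2/3)·S^(1/2) = (1.486/179) × 51.91 × 1.432 × 0.05292 = 0.03266

0.0327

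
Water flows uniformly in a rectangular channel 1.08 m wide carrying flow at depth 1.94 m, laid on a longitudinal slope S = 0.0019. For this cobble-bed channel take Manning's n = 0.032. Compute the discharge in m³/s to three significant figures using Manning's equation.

A = b·y = 1.08 × 1.94 = 2.095 m²
P = b + 2y = 1.08 + 2×1.94 = 4.960 m
R = A/P = 2.095/4.960 = 0.4224 m
Q = (1/n)·A·R^(2/3)·S^(1/2) = (1/0.032) × 2.095 × 0.4224^(2/3) × 0.0019^(1/2) = 1.607 m³/s

1.61 m³/s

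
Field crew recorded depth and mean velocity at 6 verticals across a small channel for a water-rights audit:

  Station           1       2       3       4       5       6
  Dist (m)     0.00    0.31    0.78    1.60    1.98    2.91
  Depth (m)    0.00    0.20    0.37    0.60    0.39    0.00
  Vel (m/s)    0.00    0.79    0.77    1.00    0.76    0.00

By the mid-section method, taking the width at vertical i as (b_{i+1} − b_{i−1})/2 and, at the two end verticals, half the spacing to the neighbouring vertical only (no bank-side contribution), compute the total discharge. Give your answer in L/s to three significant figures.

w_2 = (0.78 − 0.00)/2 = 0.39 m; q_2 = 0.79 × 0.20 × 0.39 = 0.06162 m³/s
w_3 = (1.60 − 0.31)/2 = 0.645 m; q_3 = 0.77 × 0.37 × 0.645 = 0.1838 m³/s
w_4 = (1.98 − 0.78)/2 = 0.6 m; q_4 = 1.00 × 0.60 × 0.6 = 0.3600 m³/s
w_5 = (2.91 − 1.60)/2 = 0.655 m; q_5 = 0.76 × 0.39 × 0.655 = 0.1941 m³/s
Stations 1, 6 contribute zero (depth or velocity is 0).
Q = Σ qᵢ = 0.7995 m³/s
= 0.7995 × 1000 = 799.5 L/s

800 L/s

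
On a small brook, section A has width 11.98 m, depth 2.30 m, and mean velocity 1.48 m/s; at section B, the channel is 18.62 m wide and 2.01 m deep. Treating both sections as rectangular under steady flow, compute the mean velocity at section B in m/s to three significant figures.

1.09 m/s

Q = A₁V₁ = (11.98×2.30) × 1.48 = 40.78 m³/s
A₂ = 18.62 × 2.01 = 37.43 m²
V₂ = Q/A₂ = 40.78/37.43 = 1.090 m/s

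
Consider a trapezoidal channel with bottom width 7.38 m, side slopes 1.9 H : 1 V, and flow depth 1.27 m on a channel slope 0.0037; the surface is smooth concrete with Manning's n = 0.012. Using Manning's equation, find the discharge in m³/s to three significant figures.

A = (b + z·y)·y = (7.38 + 1.9×1.27)×1.27 = 12.44 m²
P = b + 2y√(1+z²) = 7.38 + 2×1.27×√(1+1.9²) = 12.83 m
R = A/P = 12.44/12.83 = 0.9691 m
Q = (1/n)·A·R^(2/3)·S^(1/2) = (1/0.012) × 12.44 × 0.9691^(2/3) × 0.0037^(1/2) = 61.74 m³/s

61.7 m³/s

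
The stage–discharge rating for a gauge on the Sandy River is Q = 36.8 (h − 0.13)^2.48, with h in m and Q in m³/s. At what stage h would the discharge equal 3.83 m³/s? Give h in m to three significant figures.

0.532 m

h − h₀ = (Q/C)^(1/b) = (3.83/36.8)^(1/2.48) = 0.4016 m
h = 0.13 + 0.4016 = 0.5316 m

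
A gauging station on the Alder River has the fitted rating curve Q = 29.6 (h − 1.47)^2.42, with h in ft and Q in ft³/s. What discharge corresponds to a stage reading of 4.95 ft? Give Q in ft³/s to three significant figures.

605 ft³/s

Q = 29.6 × (4.95 − 1.47)^2.42 = 29.6 × 3.48^2.42 = 605.2 ft³/s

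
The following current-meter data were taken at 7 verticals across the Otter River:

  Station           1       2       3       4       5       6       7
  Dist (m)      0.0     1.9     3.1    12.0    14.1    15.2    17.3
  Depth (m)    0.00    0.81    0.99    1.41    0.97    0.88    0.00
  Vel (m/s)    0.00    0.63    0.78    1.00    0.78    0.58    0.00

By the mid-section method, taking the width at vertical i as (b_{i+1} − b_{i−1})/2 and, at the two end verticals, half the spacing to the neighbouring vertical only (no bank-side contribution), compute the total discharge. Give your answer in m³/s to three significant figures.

14.5 m³/s

w_2 = (3.1 − 0.0)/2 = 1.55 m; q_2 = 0.63 × 0.81 × 1.55 = 0.7910 m³/s
w_3 = (12.0 − 1.9)/2 = 5.05 m; q_3 = 0.78 × 0.99 × 5.05 = 3.900 m³/s
w_4 = (14.1 − 3.1)/2 = 5.5 m; q_4 = 1.00 × 1.41 × 5.5 = 7.755 m³/s
w_5 = (15.2 − 12.0)/2 = 1.6 m; q_5 = 0.78 × 0.97 × 1.6 = 1.211 m³/s
w_6 = (17.3 − 14.1)/2 = 1.6 m; q_6 = 0.58 × 0.88 × 1.6 = 0.8166 m³/s
Stations 1, 7 contribute zero (depth or velocity is 0).
Q = Σ qᵢ = 14.47 m³/s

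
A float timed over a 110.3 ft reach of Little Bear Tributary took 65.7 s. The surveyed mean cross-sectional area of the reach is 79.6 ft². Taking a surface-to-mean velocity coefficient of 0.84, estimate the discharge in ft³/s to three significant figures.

v_surface = L / t̄ = 110.3 / 65.7 = 1.679 ft/s
v_mean = 0.84 × 1.679 = 1.410 ft/s
Q = A × v_mean = 79.6 × 1.410 = 112.3 ft³/s

112 ft³/s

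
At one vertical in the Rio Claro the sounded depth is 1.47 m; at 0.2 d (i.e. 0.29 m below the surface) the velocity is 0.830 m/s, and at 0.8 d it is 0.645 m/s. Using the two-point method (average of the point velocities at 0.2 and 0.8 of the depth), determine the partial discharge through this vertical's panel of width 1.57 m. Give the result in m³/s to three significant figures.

1.70 m³/s

v̄ = (0.830 + 0.645) / 2 = 0.7375 m/s
q = v̄ × d × w = 0.7375 × 1.47 × 1.57 = 1.702 m³/s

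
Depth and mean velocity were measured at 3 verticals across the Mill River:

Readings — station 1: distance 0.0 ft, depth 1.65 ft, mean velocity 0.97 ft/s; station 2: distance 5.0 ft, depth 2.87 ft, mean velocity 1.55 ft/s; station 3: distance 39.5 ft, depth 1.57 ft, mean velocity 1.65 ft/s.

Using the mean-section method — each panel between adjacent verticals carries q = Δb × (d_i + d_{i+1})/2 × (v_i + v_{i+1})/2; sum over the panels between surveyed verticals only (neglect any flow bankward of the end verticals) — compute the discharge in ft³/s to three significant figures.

Panel 1-2: Δb = 5 ft, d̄ = (1.65+2.87)/2 = 2.26, v̄ = (0.97+1.55)/2 = 1.26 → q = 5×2.26×1.26 = 14.24 ft³/s
Panel 2-3: Δb = 34.5 ft, d̄ = (2.87+1.57)/2 = 2.22, v̄ = (1.55+1.65)/2 = 1.6 → q = 34.5×2.22×1.6 = 122.5 ft³/s
Q = Σ q = 136.8 ft³/s

137 ft³/s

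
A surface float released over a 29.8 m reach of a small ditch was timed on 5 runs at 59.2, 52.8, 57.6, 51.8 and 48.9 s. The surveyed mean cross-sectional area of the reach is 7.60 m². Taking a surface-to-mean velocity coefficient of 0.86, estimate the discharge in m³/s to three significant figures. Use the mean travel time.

t̄ = (59.2 + 52.8 + 57.6 + 51.8 + 48.9) / 5 = 54.06 s
v_surface = L / t̄ = 29.8 / 54.06 = 0.5512 m/s
v_mean = 0.86 × 0.5512 = 0.4741 m/s
Q = A × v_mean = 7.60 × 0.4741 = 3.603 m³/s

3.60 m³/s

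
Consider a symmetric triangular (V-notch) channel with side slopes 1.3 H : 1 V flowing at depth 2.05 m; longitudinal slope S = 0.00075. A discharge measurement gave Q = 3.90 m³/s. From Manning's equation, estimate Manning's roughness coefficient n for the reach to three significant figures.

0.0334

A = z·y² = 1.3×2.05² = 5.463 m²
P = 2y√(1+z²) = 2×2.05×√(1+1.3²) = 6.724 m
R = A/P = 5.463/6.724 = 0.8124 m
n = (1/Q)·A·R^(2/3)·S^(1/2) = (1/3.90) × 5.463 × 0.8707 × 0.02739 = 0.03340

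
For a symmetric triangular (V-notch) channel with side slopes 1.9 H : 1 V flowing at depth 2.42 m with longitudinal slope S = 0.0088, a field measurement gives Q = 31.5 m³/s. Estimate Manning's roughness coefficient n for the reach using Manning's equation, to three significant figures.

0.0347

A = z·y² = 1.9×2.42² = 11.13 m²
P = 2y√(1+z²) = 2×2.42×√(1+1.9²) = 10.39 m
R = A/P = 11.13/10.39 = 1.071 m
n = (1/Q)·A·R^(2/3)·S^(1/2) = (1/31.5) × 11.13 × 1.047 × 0.09381 = 0.03468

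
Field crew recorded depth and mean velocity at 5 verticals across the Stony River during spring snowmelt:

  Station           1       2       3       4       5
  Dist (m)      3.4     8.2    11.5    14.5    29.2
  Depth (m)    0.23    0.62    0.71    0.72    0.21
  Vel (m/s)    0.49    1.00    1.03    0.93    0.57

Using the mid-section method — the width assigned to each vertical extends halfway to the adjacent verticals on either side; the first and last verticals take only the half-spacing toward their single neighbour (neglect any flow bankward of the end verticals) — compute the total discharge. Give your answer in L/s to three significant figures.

11900 L/s

w_1 = (8.2 − 3.4)/2 = 2.4 m; q_1 = 0.49 × 0.23 × 2.4 = 0.2705 m³/s
w_2 = (11.5 − 3.4)/2 = 4.05 m; q_2 = 1.00 × 0.62 × 4.05 = 2.511 m³/s
w_3 = (14.5 − 8.2)/2 = 3.15 m; q_3 = 1.03 × 0.71 × 3.15 = 2.304 m³/s
w_4 = (29.2 − 11.5)/2 = 8.85 m; q_4 = 0.93 × 0.72 × 8.85 = 5.926 m³/s
w_5 = (29.2 − 14.5)/2 = 7.35 m; q_5 = 0.57 × 0.21 × 7.35 = 0.8798 m³/s
Q = Σ qᵢ = 11.89 m³/s
= 11.89 × 1000 = 11890 L/s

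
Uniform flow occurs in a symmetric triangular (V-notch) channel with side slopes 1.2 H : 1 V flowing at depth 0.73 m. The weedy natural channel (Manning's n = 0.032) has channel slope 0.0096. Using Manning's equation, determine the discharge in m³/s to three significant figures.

A = z·y² = 1.2×0.73² = 0.6395 m²
P = 2y√(1+z²) = 2×0.73×√(1+1.2²) = 2.281 m
R = A/P = 0.6395/2.281 = 0.2804 m
Q = (1/n)·A·R^(2/3)·S^(1/2) = (1/0.032) × 0.6395 × 0.2804^(2/3) × 0.0096^(1/2) = 0.8388 m³/s

0.839 m³/s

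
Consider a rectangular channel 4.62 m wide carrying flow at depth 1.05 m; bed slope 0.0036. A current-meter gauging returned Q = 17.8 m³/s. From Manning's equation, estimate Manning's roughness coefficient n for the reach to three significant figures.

A = b·y = 4.62 × 1.05 = 4.851 m²
P = b + 2y = 4.62 + 2×1.05 = 6.720 m
R = A/P = 4.851/6.720 = 0.7219 m
n = (1/Q)·A·R^(2/3)·S^(1/2) = (1/17.8) × 4.851 × 0.8047 × 0.06000 = 0.01316

0.0132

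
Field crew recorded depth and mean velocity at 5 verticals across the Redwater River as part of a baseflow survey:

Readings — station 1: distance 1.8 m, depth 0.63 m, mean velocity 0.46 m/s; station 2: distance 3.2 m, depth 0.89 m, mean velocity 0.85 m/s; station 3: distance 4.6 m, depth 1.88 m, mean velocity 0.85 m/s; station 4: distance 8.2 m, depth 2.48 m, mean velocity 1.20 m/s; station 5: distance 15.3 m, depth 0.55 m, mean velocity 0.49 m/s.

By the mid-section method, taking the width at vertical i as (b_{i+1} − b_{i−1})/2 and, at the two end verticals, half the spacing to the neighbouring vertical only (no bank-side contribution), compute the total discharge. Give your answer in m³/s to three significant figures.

w_1 = (3.2 − 1.8)/2 = 0.7 m; q_1 = 0.46 × 0.63 × 0.7 = 0.2029 m³/s
w_2 = (4.6 − 1.8)/2 = 1.4 m; q_2 = 0.85 × 0.89 × 1.4 = 1.059 m³/s
w_3 = (8.2 − 3.2)/2 = 2.5 m; q_3 = 0.85 × 1.88 × 2.5 = 3.995 m³/s
w_4 = (15.3 − 4.6)/2 = 5.35 m; q_4 = 1.20 × 2.48 × 5.35 = 15.92 m³/s
w_5 = (15.3 − 8.2)/2 = 3.55 m; q_5 = 0.49 × 0.55 × 3.55 = 0.9567 m³/s
Q = Σ qᵢ = 22.14 m³/s

22.1 m³/s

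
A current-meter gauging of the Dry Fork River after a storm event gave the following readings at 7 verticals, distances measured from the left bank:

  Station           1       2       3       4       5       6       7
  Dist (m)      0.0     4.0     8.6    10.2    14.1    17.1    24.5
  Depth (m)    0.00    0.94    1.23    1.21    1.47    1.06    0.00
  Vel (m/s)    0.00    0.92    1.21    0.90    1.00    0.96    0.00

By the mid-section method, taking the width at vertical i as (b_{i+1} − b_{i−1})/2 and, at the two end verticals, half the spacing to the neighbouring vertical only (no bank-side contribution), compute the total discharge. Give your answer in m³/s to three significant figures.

21.7 m³/s

w_2 = (8.6 − 0.0)/2 = 4.3 m; q_2 = 0.92 × 0.94 × 4.3 = 3.719 m³/s
w_3 = (10.2 − 4.0)/2 = 3.1 m; q_3 = 1.21 × 1.23 × 3.1 = 4.614 m³/s
w_4 = (14.1 − 8.6)/2 = 2.75 m; q_4 = 0.90 × 1.21 × 2.75 = 2.995 m³/s
w_5 = (17.1 − 10.2)/2 = 3.45 m; q_5 = 1.00 × 1.47 × 3.45 = 5.072 m³/s
w_6 = (24.5 − 14.1)/2 = 5.2 m; q_6 = 0.96 × 1.06 × 5.2 = 5.292 m³/s
Stations 1, 7 contribute zero (depth or velocity is 0).
Q = Σ qᵢ = 21.69 m³/s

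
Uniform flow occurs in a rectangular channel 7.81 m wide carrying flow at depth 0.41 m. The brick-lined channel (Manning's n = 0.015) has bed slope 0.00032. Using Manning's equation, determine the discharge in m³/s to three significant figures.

A = b·y = 7.81 × 0.41 = 3.202 m²
P = b + 2y = 7.81 + 2×0.41 = 8.630 m
R = A/P = 3.202/8.630 = 0.3710 m
Q = (1/n)·A·R^(2/3)·S^(1/2) = (1/0.015) × 3.202 × 0.3710^(2/3) × 0.00032^(1/2) = 1.972 m³/s

1.97 m³/s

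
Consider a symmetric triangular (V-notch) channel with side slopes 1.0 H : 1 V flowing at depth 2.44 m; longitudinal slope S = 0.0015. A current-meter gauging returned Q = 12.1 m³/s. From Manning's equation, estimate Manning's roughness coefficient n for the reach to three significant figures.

A = z·y² = 1.0×2.44² = 5.954 m²
P = 2y√(1+z²) = 2×2.44×√(1+1.0²) = 6.901 m
R = A/P = 5.954/6.901 = 0.8627 m
n = (1/Q)·A·R^(2/3)·S^(1/2) = (1/12.1) × 5.954 × 0.9062 × 0.03873 = 0.01727

0.0173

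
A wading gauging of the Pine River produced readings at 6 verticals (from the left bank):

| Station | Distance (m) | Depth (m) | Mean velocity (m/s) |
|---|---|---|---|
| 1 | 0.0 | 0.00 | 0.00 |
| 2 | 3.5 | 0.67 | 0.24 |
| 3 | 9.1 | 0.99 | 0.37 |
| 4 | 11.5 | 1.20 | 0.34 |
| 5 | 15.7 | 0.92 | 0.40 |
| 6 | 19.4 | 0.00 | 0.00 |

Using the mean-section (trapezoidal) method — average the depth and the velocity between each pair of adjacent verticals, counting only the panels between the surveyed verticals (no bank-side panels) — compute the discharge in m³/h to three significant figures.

16100 m³/h

Panel 1-2: Δb = 3.5 m, d̄ = (0.00+0.67)/2 = 0.335, v̄ = (0.00+0.24)/2 = 0.12 → q = 3.5×0.335×0.12 = 0.1407 m³/s
Panel 2-3: Δb = 5.6 m, d̄ = (0.67+0.99)/2 = 0.83, v̄ = (0.24+0.37)/2 = 0.305 → q = 5.6×0.83×0.305 = 1.418 m³/s
Panel 3-4: Δb = 2.4 m, d̄ = (0.99+1.20)/2 = 1.095, v̄ = (0.37+0.34)/2 = 0.355 → q = 2.4×1.095×0.355 = 0.9329 m³/s
Panel 4-5: Δb = 4.2 m, d̄ = (1.20+0.92)/2 = 1.06, v̄ = (0.34+0.40)/2 = 0.37 → q = 4.2×1.06×0.37 = 1.647 m³/s
Panel 5-6: Δb = 3.7 m, d̄ = (0.92+0.00)/2 = 0.46, v̄ = (0.40+0.00)/2 = 0.2 → q = 3.7×0.46×0.2 = 0.3404 m³/s
Q = Σ q = 4.479 m³/s
= 4.479 × 3600 = 16120 m³/h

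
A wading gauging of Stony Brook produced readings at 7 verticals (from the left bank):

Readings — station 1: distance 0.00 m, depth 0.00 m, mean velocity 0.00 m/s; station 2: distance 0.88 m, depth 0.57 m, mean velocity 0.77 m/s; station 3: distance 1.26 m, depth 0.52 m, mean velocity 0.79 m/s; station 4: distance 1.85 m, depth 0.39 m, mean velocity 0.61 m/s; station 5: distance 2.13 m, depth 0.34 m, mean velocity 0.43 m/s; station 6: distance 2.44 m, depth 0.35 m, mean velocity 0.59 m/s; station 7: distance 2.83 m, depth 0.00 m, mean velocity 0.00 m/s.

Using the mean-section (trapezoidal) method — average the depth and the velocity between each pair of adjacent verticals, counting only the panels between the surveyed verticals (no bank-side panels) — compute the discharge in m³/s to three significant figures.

Panel 1-2: Δb = 0.88 m, d̄ = (0.00+0.57)/2 = 0.285, v̄ = (0.00+0.77)/2 = 0.385 → q = 0.88×0.285×0.385 = 0.09656 m³/s
Panel 2-3: Δb = 0.38 m, d̄ = (0.57+0.52)/2 = 0.545, v̄ = (0.77+0.79)/2 = 0.78 → q = 0.38×0.545×0.78 = 0.1615 m³/s
Panel 3-4: Δb = 0.59 m, d̄ = (0.52+0.39)/2 = 0.455, v̄ = (0.79+0.61)/2 = 0.7 → q = 0.59×0.455×0.7 = 0.1879 m³/s
Panel 4-5: Δb = 0.28 m, d̄ = (0.39+0.34)/2 = 0.365, v̄ = (0.61+0.43)/2 = 0.52 → q = 0.28×0.365×0.52 = 0.05314 m³/s
Panel 5-6: Δb = 0.31 m, d̄ = (0.34+0.35)/2 = 0.345, v̄ = (0.43+0.59)/2 = 0.51 → q = 0.31×0.345×0.51 = 0.05454 m³/s
Panel 6-7: Δb = 0.39 m, d̄ = (0.35+0.00)/2 = 0.175, v̄ = (0.59+0.00)/2 = 0.295 → q = 0.39×0.175×0.295 = 0.02013 m³/s
Q = Σ q = 0.5738 m³/s

0.574 m³/s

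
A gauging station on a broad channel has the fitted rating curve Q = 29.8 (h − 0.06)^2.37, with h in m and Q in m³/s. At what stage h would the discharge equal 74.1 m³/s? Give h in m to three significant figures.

h − h₀ = (Q/C)^(1/b) = (74.1/29.8)^(1/2.37) = 1.469 m
h = 0.06 + 1.469 = 1.529 m

1.53 m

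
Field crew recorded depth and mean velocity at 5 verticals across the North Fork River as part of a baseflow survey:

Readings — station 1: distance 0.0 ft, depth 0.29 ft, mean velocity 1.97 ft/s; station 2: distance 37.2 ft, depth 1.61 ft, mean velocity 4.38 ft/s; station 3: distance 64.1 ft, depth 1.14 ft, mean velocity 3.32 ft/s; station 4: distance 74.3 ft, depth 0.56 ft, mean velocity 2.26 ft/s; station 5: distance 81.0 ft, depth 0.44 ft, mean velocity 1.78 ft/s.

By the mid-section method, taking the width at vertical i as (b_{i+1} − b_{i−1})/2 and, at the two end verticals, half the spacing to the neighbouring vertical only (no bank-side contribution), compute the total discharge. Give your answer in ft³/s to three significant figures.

320 ft³/s

w_1 = (37.2 − 0.0)/2 = 18.6 ft; q_1 = 1.97 × 0.29 × 18.6 = 10.63 ft³/s
w_2 = (64.1 − 0.0)/2 = 32.05 ft; q_2 = 4.38 × 1.61 × 32.05 = 226.0 ft³/s
w_3 = (74.3 − 37.2)/2 = 18.55 ft; q_3 = 3.32 × 1.14 × 18.55 = 70.21 ft³/s
w_4 = (81.0 − 64.1)/2 = 8.45 ft; q_4 = 2.26 × 0.56 × 8.45 = 10.69 ft³/s
w_5 = (81.0 − 74.3)/2 = 3.35 ft; q_5 = 1.78 × 0.44 × 3.35 = 2.624 ft³/s
Q = Σ qᵢ = 320.2 ft³/s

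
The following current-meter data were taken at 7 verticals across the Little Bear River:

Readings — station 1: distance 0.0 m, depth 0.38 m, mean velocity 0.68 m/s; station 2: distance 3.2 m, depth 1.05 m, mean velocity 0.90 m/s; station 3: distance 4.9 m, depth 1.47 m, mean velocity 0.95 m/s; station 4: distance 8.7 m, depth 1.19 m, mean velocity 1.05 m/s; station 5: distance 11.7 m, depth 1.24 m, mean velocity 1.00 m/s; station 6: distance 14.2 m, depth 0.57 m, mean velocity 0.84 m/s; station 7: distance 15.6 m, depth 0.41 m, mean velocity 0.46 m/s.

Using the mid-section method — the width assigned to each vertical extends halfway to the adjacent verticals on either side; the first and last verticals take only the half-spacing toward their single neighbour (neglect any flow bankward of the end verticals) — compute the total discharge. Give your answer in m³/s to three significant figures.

w_1 = (3.2 − 0.0)/2 = 1.6 m; q_1 = 0.68 × 0.38 × 1.6 = 0.4134 m³/s
w_2 = (4.9 − 0.0)/2 = 2.45 m; q_2 = 0.90 × 1.05 × 2.45 = 2.315 m³/s
w_3 = (8.7 − 3.2)/2 = 2.75 m; q_3 = 0.95 × 1.47 × 2.75 = 3.840 m³/s
w_4 = (11.7 − 4.9)/2 = 3.4 m; q_4 = 1.05 × 1.19 × 3.4 = 4.248 m³/s
w_5 = (14.2 − 8.7)/2 = 2.75 m; q_5 = 1.00 × 1.24 × 2.75 = 3.410 m³/s
w_6 = (15.6 − 11.7)/2 = 1.95 m; q_6 = 0.84 × 0.57 × 1.95 = 0.9337 m³/s
w_7 = (15.6 − 14.2)/2 = 0.7 m; q_7 = 0.46 × 0.41 × 0.7 = 0.1320 m³/s
Q = Σ qᵢ = 15.29 m³/s

15.3 m³/s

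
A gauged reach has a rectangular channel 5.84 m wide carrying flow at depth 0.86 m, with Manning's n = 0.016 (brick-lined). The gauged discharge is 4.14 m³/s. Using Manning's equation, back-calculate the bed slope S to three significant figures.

A = b·y = 5.84 × 0.86 = 5.022 m²
P = b + 2y = 5.84 + 2×0.86 = 7.560 m
R = A/P = 5.022/7.560 = 0.6643 m
S = (Q·n / (1·A·R^(2/3)))² = (4.14×0.016 / (1×5.022×0.7614))² = 0.0003001

0.000300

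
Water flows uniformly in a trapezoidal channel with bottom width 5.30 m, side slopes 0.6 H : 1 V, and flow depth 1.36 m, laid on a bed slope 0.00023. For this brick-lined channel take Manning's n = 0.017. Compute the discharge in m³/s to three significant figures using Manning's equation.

A = (b + z·y)·y = (5.30 + 0.6×1.36)×1.36 = 8.318 m²
P = b + 2y√(1+z²) = 5.30 + 2×1.36×√(1+0.6²) = 8.472 m
R = A/P = 8.318/8.472 = 0.9818 m
Q = (1/n)·A·R^(2/3)·S^(1/2) = (1/0.017) × 8.318 × 0.9818^(2/3) × 0.00023^(1/2) = 7.330 m³/s

7.33 m³/s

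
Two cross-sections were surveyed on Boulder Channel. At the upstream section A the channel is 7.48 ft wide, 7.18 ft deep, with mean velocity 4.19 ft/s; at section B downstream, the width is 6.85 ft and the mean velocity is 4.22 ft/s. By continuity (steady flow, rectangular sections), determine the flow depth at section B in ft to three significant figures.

7.78 ft

Q = A₁V₁ = (7.48×7.18) × 4.19 = 225.0 ft³/s
d₂ = Q/(b₂ V₂) = 225.0/(6.85×4.22) = 7.785 ft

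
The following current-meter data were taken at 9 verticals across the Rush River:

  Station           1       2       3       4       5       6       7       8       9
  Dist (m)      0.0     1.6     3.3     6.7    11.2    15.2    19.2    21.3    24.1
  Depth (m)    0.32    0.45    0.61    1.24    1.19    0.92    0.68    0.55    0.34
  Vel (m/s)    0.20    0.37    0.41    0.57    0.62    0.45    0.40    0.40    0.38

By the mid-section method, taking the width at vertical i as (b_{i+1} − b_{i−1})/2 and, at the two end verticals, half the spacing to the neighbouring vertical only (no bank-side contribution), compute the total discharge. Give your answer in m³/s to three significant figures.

10.1 m³/s

w_1 = (1.6 − 0.0)/2 = 0.8 m; q_1 = 0.20 × 0.32 × 0.8 = 0.05120 m³/s
w_2 = (3.3 − 0.0)/2 = 1.65 m; q_2 = 0.37 × 0.45 × 1.65 = 0.2747 m³/s
w_3 = (6.7 − 1.6)/2 = 2.55 m; q_3 = 0.41 × 0.61 × 2.55 = 0.6378 m³/s
w_4 = (11.2 − 3.3)/2 = 3.95 m; q_4 = 0.57 × 1.24 × 3.95 = 2.792 m³/s
w_5 = (15.2 − 6.7)/2 = 4.25 m; q_5 = 0.62 × 1.19 × 4.25 = 3.136 m³/s
w_6 = (19.2 − 11.2)/2 = 4 m; q_6 = 0.45 × 0.92 × 4 = 1.656 m³/s
w_7 = (21.3 − 15.2)/2 = 3.05 m; q_7 = 0.40 × 0.68 × 3.05 = 0.8296 m³/s
w_8 = (24.1 − 19.2)/2 = 2.45 m; q_8 = 0.40 × 0.55 × 2.45 = 0.5390 m³/s
w_9 = (24.1 − 21.3)/2 = 1.4 m; q_9 = 0.38 × 0.34 × 1.4 = 0.1809 m³/s
Q = Σ qᵢ = 10.10 m³/s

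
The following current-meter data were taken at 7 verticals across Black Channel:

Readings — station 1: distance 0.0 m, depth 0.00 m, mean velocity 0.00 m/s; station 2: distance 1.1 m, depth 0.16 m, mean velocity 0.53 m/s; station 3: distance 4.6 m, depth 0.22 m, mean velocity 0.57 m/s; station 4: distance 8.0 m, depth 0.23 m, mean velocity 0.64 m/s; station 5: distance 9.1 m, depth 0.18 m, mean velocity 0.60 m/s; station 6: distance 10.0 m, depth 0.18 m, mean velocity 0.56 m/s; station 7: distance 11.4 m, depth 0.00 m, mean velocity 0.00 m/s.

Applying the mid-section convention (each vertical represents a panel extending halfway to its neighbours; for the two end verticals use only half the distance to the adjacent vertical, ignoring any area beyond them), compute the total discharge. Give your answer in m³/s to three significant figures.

w_2 = (4.6 − 0.0)/2 = 2.3 m; q_2 = 0.53 × 0.16 × 2.3 = 0.1950 m³/s
w_3 = (8.0 − 1.1)/2 = 3.45 m; q_3 = 0.57 × 0.22 × 3.45 = 0.4326 m³/s
w_4 = (9.1 − 4.6)/2 = 2.25 m; q_4 = 0.64 × 0.23 × 2.25 = 0.3312 m³/s
w_5 = (10.0 − 8.0)/2 = 1 m; q_5 = 0.60 × 0.18 × 1 = 0.1080 m³/s
w_6 = (11.4 − 9.1)/2 = 1.15 m; q_6 = 0.56 × 0.18 × 1.15 = 0.1159 m³/s
Stations 1, 7 contribute zero (depth or velocity is 0).
Q = Σ qᵢ = 1.183 m³/s

1.18 m³/s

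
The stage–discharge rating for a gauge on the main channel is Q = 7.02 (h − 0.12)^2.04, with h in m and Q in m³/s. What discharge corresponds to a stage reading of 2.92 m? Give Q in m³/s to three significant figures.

Q = 7.02 × (2.92 − 0.12)^2.04 = 7.02 × 2.8^2.04 = 57.35 m³/s

57.4 m³/s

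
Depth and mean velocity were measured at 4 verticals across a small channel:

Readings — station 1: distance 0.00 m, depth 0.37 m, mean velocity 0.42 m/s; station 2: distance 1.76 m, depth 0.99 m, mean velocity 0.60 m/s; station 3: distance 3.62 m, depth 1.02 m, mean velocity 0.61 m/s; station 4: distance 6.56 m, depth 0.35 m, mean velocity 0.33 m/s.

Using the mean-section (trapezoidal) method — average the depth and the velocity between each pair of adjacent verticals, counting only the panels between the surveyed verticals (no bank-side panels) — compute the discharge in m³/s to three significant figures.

Panel 1-2: Δb = 1.76 m, d̄ = (0.37+0.99)/2 = 0.68, v̄ = (0.42+0.60)/2 = 0.51 → q = 1.76×0.68×0.51 = 0.6104 m³/s
Panel 2-3: Δb = 1.86 m, d̄ = (0.99+1.02)/2 = 1.005, v̄ = (0.60+0.61)/2 = 0.605 → q = 1.86×1.005×0.605 = 1.131 m³/s
Panel 3-4: Δb = 2.94 m, d̄ = (1.02+0.35)/2 = 0.685, v̄ = (0.61+0.33)/2 = 0.47 → q = 2.94×0.685×0.47 = 0.9465 m³/s
Q = Σ q = 2.688 m³/s

2.69 m³/s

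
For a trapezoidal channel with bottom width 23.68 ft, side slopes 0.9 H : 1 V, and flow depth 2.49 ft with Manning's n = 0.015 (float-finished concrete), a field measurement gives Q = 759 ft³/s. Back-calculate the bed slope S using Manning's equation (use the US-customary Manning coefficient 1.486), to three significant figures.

0.00516

A = (b + z·y)·y = (23.68 + 0.9×2.49)×2.49 = 64.54 ft²
P = b + 2y√(1+z²) = 23.68 + 2×2.49×√(1+0.9²) = 30.38 ft
R = A/P = 64.54/30.38 = 2.125 ft
S = (Q·n / (1.486·A·R^(2/3)))² = (759×0.015 / (1.486×64.54×1.653))² = 0.005159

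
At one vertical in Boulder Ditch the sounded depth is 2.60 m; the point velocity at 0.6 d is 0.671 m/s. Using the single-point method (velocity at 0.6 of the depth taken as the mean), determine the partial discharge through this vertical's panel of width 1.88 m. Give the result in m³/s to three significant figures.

v̄ = v₀.₆ = 0.671 m/s
q = v̄ × d × w = 0.6710 × 2.60 × 1.88 = 3.280 m³/s

3.28 m³/s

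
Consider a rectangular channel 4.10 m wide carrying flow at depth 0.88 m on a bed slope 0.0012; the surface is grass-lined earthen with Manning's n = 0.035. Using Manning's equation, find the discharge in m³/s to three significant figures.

A = b·y = 4.10 × 0.88 = 3.608 m²
P = b + 2y = 4.10 + 2×0.88 = 5.860 m
R = A/P = 3.608/5.860 = 0.6157 m
Q = (1/n)·A·R^(2/3)·S^(1/2) = (1/0.035) × 3.608 × 0.6157^(2/3) × 0.0012^(1/2) = 2.584 m³/s

2.58 m³/s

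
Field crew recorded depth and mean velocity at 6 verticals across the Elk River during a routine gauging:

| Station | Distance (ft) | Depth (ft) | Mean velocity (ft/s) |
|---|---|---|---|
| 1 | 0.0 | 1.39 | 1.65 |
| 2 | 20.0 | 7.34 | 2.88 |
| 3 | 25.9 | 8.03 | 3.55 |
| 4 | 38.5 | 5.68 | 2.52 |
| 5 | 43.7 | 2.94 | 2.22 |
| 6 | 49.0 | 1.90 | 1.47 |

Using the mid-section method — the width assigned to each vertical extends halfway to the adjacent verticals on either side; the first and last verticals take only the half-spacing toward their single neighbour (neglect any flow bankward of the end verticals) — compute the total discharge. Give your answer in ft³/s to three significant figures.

w_1 = (20.0 − 0.0)/2 = 10 ft; q_1 = 1.65 × 1.39 × 10 = 22.94 ft³/s
w_2 = (25.9 − 0.0)/2 = 12.95 ft; q_2 = 2.88 × 7.34 × 12.95 = 273.8 ft³/s
w_3 = (38.5 − 20.0)/2 = 9.25 ft; q_3 = 3.55 × 8.03 × 9.25 = 263.7 ft³/s
w_4 = (43.7 − 25.9)/2 = 8.9 ft; q_4 = 2.52 × 5.68 × 8.9 = 127.4 ft³/s
w_5 = (49.0 − 38.5)/2 = 5.25 ft; q_5 = 2.22 × 2.94 × 5.25 = 34.27 ft³/s
w_6 = (49.0 − 43.7)/2 = 2.65 ft; q_6 = 1.47 × 1.90 × 2.65 = 7.401 ft³/s
Q = Σ qᵢ = 729.4 ft³/s

729 ft³/s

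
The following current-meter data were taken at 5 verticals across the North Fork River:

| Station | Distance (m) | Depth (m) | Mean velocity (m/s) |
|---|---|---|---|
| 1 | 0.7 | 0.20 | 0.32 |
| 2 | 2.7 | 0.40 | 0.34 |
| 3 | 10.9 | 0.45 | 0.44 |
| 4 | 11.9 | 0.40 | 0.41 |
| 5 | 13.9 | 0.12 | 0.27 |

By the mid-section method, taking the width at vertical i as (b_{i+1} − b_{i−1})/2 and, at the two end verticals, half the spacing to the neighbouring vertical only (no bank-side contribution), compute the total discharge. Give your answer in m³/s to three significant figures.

w_1 = (2.7 − 0.7)/2 = 1 m; q_1 = 0.32 × 0.20 × 1 = 0.06400 m³/s
w_2 = (10.9 − 0.7)/2 = 5.1 m; q_2 = 0.34 × 0.40 × 5.1 = 0.6936 m³/s
w_3 = (11.9 − 2.7)/2 = 4.6 m; q_3 = 0.44 × 0.45 × 4.6 = 0.9108 m³/s
w_4 = (13.9 − 10.9)/2 = 1.5 m; q_4 = 0.41 × 0.40 × 1.5 = 0.2460 m³/s
w_5 = (13.9 − 11.9)/2 = 1 m; q_5 = 0.27 × 0.12 × 1 = 0.03240 m³/s
Q = Σ qᵢ = 1.947 m³/s

1.95 m³/s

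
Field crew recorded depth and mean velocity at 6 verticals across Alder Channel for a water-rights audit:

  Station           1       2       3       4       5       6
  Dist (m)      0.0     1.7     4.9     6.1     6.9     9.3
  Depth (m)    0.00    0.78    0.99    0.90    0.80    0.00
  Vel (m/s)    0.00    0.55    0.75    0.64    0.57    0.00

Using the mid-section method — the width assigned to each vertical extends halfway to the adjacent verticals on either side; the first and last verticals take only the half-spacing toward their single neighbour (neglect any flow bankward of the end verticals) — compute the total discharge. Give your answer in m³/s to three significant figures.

w_2 = (4.9 − 0.0)/2 = 2.45 m; q_2 = 0.55 × 0.78 × 2.45 = 1.051 m³/s
w_3 = (6.1 − 1.7)/2 = 2.2 m; q_3 = 0.75 × 0.99 × 2.2 = 1.634 m³/s
w_4 = (6.9 − 4.9)/2 = 1 m; q_4 = 0.64 × 0.90 × 1 = 0.5760 m³/s
w_5 = (9.3 − 6.1)/2 = 1.6 m; q_5 = 0.57 × 0.80 × 1.6 = 0.7296 m³/s
Stations 1, 6 contribute zero (depth or velocity is 0).
Q = Σ qᵢ = 3.990 m³/s

3.99 m³/s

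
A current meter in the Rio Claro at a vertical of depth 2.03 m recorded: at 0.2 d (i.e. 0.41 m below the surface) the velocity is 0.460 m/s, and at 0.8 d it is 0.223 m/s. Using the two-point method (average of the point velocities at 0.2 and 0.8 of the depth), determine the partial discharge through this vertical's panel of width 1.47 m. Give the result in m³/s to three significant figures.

1.02 m³/s

v̄ = (0.460 + 0.223) / 2 = 0.3415 m/s
q = v̄ × d × w = 0.3415 × 2.03 × 1.47 = 1.019 m³/s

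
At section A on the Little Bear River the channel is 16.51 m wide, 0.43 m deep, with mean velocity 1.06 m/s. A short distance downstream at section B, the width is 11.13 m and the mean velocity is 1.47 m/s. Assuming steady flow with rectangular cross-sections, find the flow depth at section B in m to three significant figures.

0.460 m

Q = A₁V₁ = (16.51×0.43) × 1.06 = 7.525 m³/s
d₂ = Q/(b₂ V₂) = 7.525/(11.13×1.47) = 0.4599 m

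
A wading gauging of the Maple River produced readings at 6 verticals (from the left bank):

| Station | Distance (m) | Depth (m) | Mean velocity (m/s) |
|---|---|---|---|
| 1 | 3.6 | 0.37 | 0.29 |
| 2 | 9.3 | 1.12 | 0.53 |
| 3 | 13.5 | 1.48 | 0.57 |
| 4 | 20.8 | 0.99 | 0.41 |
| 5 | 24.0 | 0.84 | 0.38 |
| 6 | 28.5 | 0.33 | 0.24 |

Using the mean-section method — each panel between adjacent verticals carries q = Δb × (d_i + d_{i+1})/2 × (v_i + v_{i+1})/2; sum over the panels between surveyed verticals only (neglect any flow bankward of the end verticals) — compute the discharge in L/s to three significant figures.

11100 L/s

Panel 1-2: Δb = 5.7 m, d̄ = (0.37+1.12)/2 = 0.745, v̄ = (0.29+0.53)/2 = 0.41 → q = 5.7×0.745×0.41 = 1.741 m³/s
Panel 2-3: Δb = 4.2 m, d̄ = (1.12+1.48)/2 = 1.3, v̄ = (0.53+0.57)/2 = 0.55 → q = 4.2×1.3×0.55 = 3.003 m³/s
Panel 3-4: Δb = 7.3 m, d̄ = (1.48+0.99)/2 = 1.235, v̄ = (0.57+0.41)/2 = 0.49 → q = 7.3×1.235×0.49 = 4.418 m³/s
Panel 4-5: Δb = 3.2 m, d̄ = (0.99+0.84)/2 = 0.915, v̄ = (0.41+0.38)/2 = 0.395 → q = 3.2×0.915×0.395 = 1.157 m³/s
Panel 5-6: Δb = 4.5 m, d̄ = (0.84+0.33)/2 = 0.585, v̄ = (0.38+0.24)/2 = 0.31 → q = 4.5×0.585×0.31 = 0.8161 m³/s
Q = Σ q = 11.13 m³/s
= 11.13 × 1000 = 11130 L/s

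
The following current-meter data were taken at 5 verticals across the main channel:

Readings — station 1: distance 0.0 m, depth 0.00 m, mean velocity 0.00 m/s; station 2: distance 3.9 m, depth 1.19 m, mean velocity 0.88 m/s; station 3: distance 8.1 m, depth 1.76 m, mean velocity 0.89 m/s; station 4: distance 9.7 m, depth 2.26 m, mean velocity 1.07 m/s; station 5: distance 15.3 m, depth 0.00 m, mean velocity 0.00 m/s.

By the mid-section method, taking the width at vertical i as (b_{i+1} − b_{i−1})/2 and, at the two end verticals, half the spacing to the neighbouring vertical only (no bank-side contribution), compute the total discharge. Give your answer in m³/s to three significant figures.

17.5 m³/s

w_2 = (8.1 − 0.0)/2 = 4.05 m; q_2 = 0.88 × 1.19 × 4.05 = 4.241 m³/s
w_3 = (9.7 − 3.9)/2 = 2.9 m; q_3 = 0.89 × 1.76 × 2.9 = 4.543 m³/s
w_4 = (15.3 − 8.1)/2 = 3.6 m; q_4 = 1.07 × 2.26 × 3.6 = 8.706 m³/s
Stations 1, 5 contribute zero (depth or velocity is 0).
Q = Σ qᵢ = 17.49 m³/s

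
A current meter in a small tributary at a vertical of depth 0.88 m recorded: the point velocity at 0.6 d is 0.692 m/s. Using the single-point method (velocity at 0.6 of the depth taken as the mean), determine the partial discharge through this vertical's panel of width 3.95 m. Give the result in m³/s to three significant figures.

2.41 m³/s

v̄ = v₀.₆ = 0.692 m/s
q = v̄ × d × w = 0.6920 × 0.88 × 3.95 = 2.405 m³/s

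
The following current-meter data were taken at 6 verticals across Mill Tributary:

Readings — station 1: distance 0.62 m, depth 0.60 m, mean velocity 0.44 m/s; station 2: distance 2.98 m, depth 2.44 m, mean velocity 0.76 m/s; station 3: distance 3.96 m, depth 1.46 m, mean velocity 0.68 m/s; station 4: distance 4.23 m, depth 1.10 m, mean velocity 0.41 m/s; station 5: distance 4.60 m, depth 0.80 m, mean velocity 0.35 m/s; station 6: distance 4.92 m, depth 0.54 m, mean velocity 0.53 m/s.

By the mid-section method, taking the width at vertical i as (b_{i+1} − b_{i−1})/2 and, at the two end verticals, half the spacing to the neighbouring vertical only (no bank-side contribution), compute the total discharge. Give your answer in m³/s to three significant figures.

w_1 = (2.98 − 0.62)/2 = 1.18 m; q_1 = 0.44 × 0.60 × 1.18 = 0.3115 m³/s
w_2 = (3.96 − 0.62)/2 = 1.67 m; q_2 = 0.76 × 2.44 × 1.67 = 3.097 m³/s
w_3 = (4.23 − 2.98)/2 = 0.625 m; q_3 = 0.68 × 1.46 × 0.625 = 0.6205 m³/s
w_4 = (4.60 − 3.96)/2 = 0.32 m; q_4 = 0.41 × 1.10 × 0.32 = 0.1443 m³/s
w_5 = (4.92 − 4.23)/2 = 0.345 m; q_5 = 0.35 × 0.80 × 0.345 = 0.09660 m³/s
w_6 = (4.92 − 4.60)/2 = 0.16 m; q_6 = 0.53 × 0.54 × 0.16 = 0.04579 m³/s
Q = Σ qᵢ = 4.316 m³/s

4.32 m³/s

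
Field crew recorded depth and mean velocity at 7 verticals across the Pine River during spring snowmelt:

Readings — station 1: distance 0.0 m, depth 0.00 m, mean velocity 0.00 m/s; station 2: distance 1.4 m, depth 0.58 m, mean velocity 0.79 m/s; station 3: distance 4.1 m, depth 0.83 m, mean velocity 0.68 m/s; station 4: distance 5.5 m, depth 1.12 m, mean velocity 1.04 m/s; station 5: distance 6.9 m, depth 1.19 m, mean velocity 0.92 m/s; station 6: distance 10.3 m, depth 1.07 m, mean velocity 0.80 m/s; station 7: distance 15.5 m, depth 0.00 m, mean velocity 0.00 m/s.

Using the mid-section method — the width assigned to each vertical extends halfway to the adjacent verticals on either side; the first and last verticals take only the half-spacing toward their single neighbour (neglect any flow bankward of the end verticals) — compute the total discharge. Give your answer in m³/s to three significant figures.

w_2 = (4.1 − 0.0)/2 = 2.05 m; q_2 = 0.79 × 0.58 × 2.05 = 0.9393 m³/s
w_3 = (5.5 − 1.4)/2 = 2.05 m; q_3 = 0.68 × 0.83 × 2.05 = 1.157 m³/s
w_4 = (6.9 − 4.1)/2 = 1.4 m; q_4 = 1.04 × 1.12 × 1.4 = 1.631 m³/s
w_5 = (10.3 − 5.5)/2 = 2.4 m; q_5 = 0.92 × 1.19 × 2.4 = 2.628 m³/s
w_6 = (15.5 − 6.9)/2 = 4.3 m; q_6 = 0.80 × 1.07 × 4.3 = 3.681 m³/s
Stations 1, 7 contribute zero (depth or velocity is 0).
Q = Σ qᵢ = 10.04 m³/s

10.0 m³/s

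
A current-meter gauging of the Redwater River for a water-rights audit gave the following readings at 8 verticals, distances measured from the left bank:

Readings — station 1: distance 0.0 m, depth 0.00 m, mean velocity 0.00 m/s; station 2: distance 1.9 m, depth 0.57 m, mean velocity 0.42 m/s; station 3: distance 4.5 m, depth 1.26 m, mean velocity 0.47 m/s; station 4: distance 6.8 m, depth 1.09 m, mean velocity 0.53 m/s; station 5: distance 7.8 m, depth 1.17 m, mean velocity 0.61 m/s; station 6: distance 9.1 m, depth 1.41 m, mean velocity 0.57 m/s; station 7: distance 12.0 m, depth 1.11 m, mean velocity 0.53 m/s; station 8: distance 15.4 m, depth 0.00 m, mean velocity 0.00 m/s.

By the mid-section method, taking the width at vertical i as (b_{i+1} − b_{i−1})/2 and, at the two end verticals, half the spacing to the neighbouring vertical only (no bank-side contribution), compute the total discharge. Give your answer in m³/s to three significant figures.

w_2 = (4.5 − 0.0)/2 = 2.25 m; q_2 = 0.42 × 0.57 × 2.25 = 0.5387 m³/s
w_3 = (6.8 − 1.9)/2 = 2.45 m; q_3 = 0.47 × 1.26 × 2.45 = 1.451 m³/s
w_4 = (7.8 − 4.5)/2 = 1.65 m; q_4 = 0.53 × 1.09 × 1.65 = 0.9532 m³/s
w_5 = (9.1 − 6.8)/2 = 1.15 m; q_5 = 0.61 × 1.17 × 1.15 = 0.8208 m³/s
w_6 = (12.0 − 7.8)/2 = 2.1 m; q_6 = 0.57 × 1.41 × 2.1 = 1.688 m³/s
w_7 = (15.4 − 9.1)/2 = 3.15 m; q_7 = 0.53 × 1.11 × 3.15 = 1.853 m³/s
Stations 1, 8 contribute zero (depth or velocity is 0).
Q = Σ qᵢ = 7.304 m³/s

7.30 m³/s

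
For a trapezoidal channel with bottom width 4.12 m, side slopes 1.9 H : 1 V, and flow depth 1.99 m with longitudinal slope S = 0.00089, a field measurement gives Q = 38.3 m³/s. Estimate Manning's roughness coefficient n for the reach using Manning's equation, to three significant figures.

0.0141

A = (b + z·y)·y = (4.12 + 1.9×1.99)×1.99 = 15.72 m²
P = b + 2y√(1+z²) = 4.12 + 2×1.99×√(1+1.9²) = 12.67 m
R = A/P = 15.72/12.67 = 1.241 m
n = (1/Q)·A·R^(2/3)·S^(1/2) = (1/38.3) × 15.72 × 1.155 × 0.02983 = 0.01415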